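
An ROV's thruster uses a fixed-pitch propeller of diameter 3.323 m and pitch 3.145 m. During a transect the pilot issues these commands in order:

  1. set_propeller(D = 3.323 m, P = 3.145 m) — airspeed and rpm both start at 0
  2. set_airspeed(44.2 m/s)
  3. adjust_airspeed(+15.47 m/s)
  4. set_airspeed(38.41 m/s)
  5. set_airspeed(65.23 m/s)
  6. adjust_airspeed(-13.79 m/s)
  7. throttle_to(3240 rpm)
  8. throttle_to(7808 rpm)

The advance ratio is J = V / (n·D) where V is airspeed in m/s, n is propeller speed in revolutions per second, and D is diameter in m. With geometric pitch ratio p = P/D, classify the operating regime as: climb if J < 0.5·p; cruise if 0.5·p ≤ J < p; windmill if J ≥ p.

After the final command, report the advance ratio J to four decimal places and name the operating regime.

set_propeller: D = 3.323 m, P = 3.145 m (p = P/D = 0.946434); state ← (V=0, rpm=0)
set_airspeed(44.2): V ← 44.2 m/s
adjust_airspeed(+15.47): V ← 44.2 +15.47 = 59.67 m/s
set_airspeed(38.41): V ← 38.41 m/s
set_airspeed(65.23): V ← 65.23 m/s
adjust_airspeed(-13.79): V ← 65.23 -13.79 = 51.44 m/s
throttle_to(3240): rpm ← 3240
throttle_to(7808): rpm ← 7808
final state: V = 51.44 m/s, rpm = 7808 → n = rpm/60 = 130.133333 rev/s
J = V / (n·D) = 51.44 / (130.133333 × 3.323) = 0.118955
regime bands: climb J<0.4732 | cruise [0.4732, 0.9464) | windmill J≥0.9464
J = 0.1190 → climb

J = 0.1190, regime = climb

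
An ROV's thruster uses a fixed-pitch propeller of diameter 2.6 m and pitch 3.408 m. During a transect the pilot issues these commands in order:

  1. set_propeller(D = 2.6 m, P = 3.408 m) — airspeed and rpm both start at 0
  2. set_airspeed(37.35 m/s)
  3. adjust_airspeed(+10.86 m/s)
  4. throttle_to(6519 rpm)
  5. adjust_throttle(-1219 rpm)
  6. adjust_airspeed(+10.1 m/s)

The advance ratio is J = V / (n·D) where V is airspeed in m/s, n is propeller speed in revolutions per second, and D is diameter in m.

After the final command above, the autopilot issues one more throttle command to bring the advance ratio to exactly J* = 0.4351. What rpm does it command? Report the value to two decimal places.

rpm = 3092.66

set_propeller: D = 2.6 m, P = 3.408 m (p = P/D = 1.310769); state ← (V=0, rpm=0)
set_airspeed(37.35): V ← 37.35 m/s
adjust_airspeed(+10.86): V ← 37.35 +10.86 = 48.21 m/s
throttle_to(6519): rpm ← 6519
adjust_throttle(-1219): rpm ← 6519 -1219 = 5300
adjust_airspeed(+10.1): V ← 48.21 +10.1 = 58.31 m/s
final state: V = 58.31 m/s, rpm = 5300 → n = rpm/60 = 88.333333 rev/s
target J* = 0.4351; solve J* = V/(n·D) for n: n = V/(J*·D) = 58.31/(0.4351 × 2.6) = 51.544296 rev/s
rpm = 60·n = 3092.657744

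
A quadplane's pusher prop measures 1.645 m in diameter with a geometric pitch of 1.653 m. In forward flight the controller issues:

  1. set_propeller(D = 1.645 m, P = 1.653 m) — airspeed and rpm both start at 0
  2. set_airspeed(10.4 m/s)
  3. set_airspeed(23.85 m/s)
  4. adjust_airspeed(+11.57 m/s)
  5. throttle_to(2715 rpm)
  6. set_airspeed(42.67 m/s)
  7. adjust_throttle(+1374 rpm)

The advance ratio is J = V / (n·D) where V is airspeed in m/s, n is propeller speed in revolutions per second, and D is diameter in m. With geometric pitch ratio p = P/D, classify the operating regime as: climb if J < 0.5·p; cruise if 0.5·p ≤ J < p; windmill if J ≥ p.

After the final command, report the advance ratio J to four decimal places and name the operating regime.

set_propeller: D = 1.645 m, P = 1.653 m (p = P/D = 1.004863); state ← (V=0, rpm=0)
set_airspeed(10.4): V ← 10.4 m/s
set_airspeed(23.85): V ← 23.85 m/s
adjust_airspeed(+11.57): V ← 23.85 +11.57 = 35.42 m/s
throttle_to(2715): rpm ← 2715
set_airspeed(42.67): V ← 42.67 m/s
adjust_throttle(+1374): rpm ← 2715 +1374 = 4089
final state: V = 42.67 m/s, rpm = 4089 → n = rpm/60 = 68.150000 rev/s
J = V / (n·D) = 42.67 / (68.150000 × 1.645) = 0.380619
regime bands: climb J<0.5024 | cruise [0.5024, 1.0049) | windmill J≥1.0049
J = 0.3806 → climb

J = 0.3806, regime = climb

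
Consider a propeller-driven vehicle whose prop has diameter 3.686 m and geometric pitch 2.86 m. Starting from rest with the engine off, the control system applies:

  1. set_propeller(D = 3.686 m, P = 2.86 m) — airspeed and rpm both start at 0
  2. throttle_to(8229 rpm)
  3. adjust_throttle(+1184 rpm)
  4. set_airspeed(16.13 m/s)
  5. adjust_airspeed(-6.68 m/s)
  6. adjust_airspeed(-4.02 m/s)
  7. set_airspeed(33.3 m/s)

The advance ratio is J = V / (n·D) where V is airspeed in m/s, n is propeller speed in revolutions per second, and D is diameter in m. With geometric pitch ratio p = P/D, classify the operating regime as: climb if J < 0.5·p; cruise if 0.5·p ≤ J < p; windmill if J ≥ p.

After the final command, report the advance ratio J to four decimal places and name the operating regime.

J = 0.0576, regime = climb

set_propeller: D = 3.686 m, P = 2.86 m (p = P/D = 0.775909); state ← (V=0, rpm=0)
throttle_to(8229): rpm ← 8229
adjust_throttle(+1184): rpm ← 8229 +1184 = 9413
set_airspeed(16.13): V ← 16.13 m/s
adjust_airspeed(-6.68): V ← 16.13 -6.68 = 9.45 m/s
adjust_airspeed(-4.02): V ← 9.45 -4.02 = 5.43 m/s
set_airspeed(33.3): V ← 33.3 m/s
final state: V = 33.3 m/s, rpm = 9413 → n = rpm/60 = 156.883333 rev/s
J = V / (n·D) = 33.3 / (156.883333 × 3.686) = 0.057585
regime bands: climb J<0.3880 | cruise [0.3880, 0.7759) | windmill J≥0.7759
J = 0.0576 → climb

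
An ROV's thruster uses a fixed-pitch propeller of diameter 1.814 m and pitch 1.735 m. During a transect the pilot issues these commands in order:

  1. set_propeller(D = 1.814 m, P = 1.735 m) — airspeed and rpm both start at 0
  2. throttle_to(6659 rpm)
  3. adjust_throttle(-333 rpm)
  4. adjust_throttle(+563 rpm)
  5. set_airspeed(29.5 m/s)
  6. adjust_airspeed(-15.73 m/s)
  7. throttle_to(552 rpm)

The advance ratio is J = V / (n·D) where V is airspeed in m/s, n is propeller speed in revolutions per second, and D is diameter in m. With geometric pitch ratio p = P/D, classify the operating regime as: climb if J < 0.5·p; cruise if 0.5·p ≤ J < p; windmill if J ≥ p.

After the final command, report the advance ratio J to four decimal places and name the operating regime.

J = 0.8251, regime = cruise

set_propeller: D = 1.814 m, P = 1.735 m (p = P/D = 0.956450); state ← (V=0, rpm=0)
throttle_to(6659): rpm ← 6659
adjust_throttle(-333): rpm ← 6659 -333 = 6326
adjust_throttle(+563): rpm ← 6326 +563 = 6889
set_airspeed(29.5): V ← 29.5 m/s
adjust_airspeed(-15.73): V ← 29.5 -15.73 = 13.77 m/s
throttle_to(552): rpm ← 552
final state: V = 13.77 m/s, rpm = 552 → n = rpm/60 = 9.200000 rev/s
J = V / (n·D) = 13.77 / (9.200000 × 1.814) = 0.825104
regime bands: climb J<0.4782 | cruise [0.4782, 0.9564) | windmill J≥0.9564
J = 0.8251 → cruise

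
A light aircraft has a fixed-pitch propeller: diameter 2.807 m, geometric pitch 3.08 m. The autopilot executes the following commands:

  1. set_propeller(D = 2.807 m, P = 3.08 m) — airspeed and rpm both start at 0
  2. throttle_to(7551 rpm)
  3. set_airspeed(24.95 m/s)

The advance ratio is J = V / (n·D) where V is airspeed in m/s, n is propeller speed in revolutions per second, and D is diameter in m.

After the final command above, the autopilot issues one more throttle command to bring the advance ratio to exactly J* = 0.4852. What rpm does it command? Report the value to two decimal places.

rpm = 1099.15

set_propeller: D = 2.807 m, P = 3.08 m (p = P/D = 1.097257); state ← (V=0, rpm=0)
throttle_to(7551): rpm ← 7551
set_airspeed(24.95): V ← 24.95 m/s
final state: V = 24.95 m/s, rpm = 7551 → n = rpm/60 = 125.850000 rev/s
target J* = 0.4852; solve J* = V/(n·D) for n: n = V/(J*·D) = 24.95/(0.4852 × 2.807) = 18.319235 rev/s
rpm = 60·n = 1099.154129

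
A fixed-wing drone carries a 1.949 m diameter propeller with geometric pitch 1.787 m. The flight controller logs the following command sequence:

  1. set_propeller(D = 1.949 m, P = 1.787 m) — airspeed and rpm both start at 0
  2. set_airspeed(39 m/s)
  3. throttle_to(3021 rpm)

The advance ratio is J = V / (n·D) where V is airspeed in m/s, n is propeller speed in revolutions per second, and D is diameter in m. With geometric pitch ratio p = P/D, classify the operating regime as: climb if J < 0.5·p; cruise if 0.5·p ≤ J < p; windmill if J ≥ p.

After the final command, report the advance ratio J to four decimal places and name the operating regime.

J = 0.3974, regime = climb

set_propeller: D = 1.949 m, P = 1.787 m (p = P/D = 0.916880); state ← (V=0, rpm=0)
set_airspeed(39): V ← 39 m/s
throttle_to(3021): rpm ← 3021
final state: V = 39 m/s, rpm = 3021 → n = rpm/60 = 50.350000 rev/s
J = V / (n·D) = 39 / (50.350000 × 1.949) = 0.397423
regime bands: climb J<0.4584 | cruise [0.4584, 0.9169) | windmill J≥0.9169
J = 0.3974 → climb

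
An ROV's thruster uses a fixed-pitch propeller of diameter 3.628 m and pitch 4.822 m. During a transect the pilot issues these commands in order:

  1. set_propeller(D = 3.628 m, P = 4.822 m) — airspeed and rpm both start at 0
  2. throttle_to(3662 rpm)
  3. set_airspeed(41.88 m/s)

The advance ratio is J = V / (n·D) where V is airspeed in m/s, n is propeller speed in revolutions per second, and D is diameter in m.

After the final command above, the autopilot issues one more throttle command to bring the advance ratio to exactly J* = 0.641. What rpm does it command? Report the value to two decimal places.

set_propeller: D = 3.628 m, P = 4.822 m (p = P/D = 1.329107); state ← (V=0, rpm=0)
throttle_to(3662): rpm ← 3662
set_airspeed(41.88): V ← 41.88 m/s
final state: V = 41.88 m/s, rpm = 3662 → n = rpm/60 = 61.033333 rev/s
target J* = 0.641; solve J* = V/(n·D) for n: n = V/(J*·D) = 41.88/(0.641 × 3.628) = 18.008659 rev/s
rpm = 60·n = 1080.519516

rpm = 1080.52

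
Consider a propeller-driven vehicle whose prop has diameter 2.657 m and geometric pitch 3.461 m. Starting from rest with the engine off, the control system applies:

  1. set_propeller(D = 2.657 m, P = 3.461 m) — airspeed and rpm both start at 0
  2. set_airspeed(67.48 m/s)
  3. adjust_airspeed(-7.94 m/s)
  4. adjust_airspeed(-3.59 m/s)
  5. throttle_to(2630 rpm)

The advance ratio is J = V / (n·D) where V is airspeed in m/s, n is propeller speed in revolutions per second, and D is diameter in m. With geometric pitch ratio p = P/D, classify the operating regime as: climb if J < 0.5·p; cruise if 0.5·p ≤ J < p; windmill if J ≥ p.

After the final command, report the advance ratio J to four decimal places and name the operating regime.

J = 0.4804, regime = climb

set_propeller: D = 2.657 m, P = 3.461 m (p = P/D = 1.302597); state ← (V=0, rpm=0)
set_airspeed(67.48): V ← 67.48 m/s
adjust_airspeed(-7.94): V ← 67.48 -7.94 = 59.54 m/s
adjust_airspeed(-3.59): V ← 59.54 -3.59 = 55.95 m/s
throttle_to(2630): rpm ← 2630
final state: V = 55.95 m/s, rpm = 2630 → n = rpm/60 = 43.833333 rev/s
J = V / (n·D) = 55.95 / (43.833333 × 2.657) = 0.480401
regime bands: climb J<0.6513 | cruise [0.6513, 1.3026) | windmill J≥1.3026
J = 0.4804 → climb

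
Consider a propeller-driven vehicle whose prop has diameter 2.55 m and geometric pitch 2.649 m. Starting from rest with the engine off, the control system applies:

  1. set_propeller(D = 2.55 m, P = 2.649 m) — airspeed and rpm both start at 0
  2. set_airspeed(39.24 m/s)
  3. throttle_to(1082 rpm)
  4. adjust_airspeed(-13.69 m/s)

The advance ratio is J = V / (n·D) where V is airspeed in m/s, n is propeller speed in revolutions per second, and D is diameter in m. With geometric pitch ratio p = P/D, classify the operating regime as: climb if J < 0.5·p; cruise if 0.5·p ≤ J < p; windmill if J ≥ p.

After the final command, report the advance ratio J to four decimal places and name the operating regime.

J = 0.5556, regime = cruise

set_propeller: D = 2.55 m, P = 2.649 m (p = P/D = 1.038824); state ← (V=0, rpm=0)
set_airspeed(39.24): V ← 39.24 m/s
throttle_to(1082): rpm ← 1082
adjust_airspeed(-13.69): V ← 39.24 -13.69 = 25.55 m/s
final state: V = 25.55 m/s, rpm = 1082 → n = rpm/60 = 18.033333 rev/s
J = V / (n·D) = 25.55 / (18.033333 × 2.55) = 0.555616
regime bands: climb J<0.5194 | cruise [0.5194, 1.0388) | windmill J≥1.0388
J = 0.5556 → cruise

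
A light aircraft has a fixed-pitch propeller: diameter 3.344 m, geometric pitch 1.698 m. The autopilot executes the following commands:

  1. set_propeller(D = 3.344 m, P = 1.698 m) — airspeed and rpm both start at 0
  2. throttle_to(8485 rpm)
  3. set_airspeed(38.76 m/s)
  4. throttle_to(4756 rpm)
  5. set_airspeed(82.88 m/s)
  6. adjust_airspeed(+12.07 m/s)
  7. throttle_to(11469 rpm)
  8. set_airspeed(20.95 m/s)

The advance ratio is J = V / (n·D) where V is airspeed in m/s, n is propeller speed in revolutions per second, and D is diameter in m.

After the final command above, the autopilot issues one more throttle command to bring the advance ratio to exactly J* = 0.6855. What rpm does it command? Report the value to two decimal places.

set_propeller: D = 3.344 m, P = 1.698 m (p = P/D = 0.507775); state ← (V=0, rpm=0)
throttle_to(8485): rpm ← 8485
set_airspeed(38.76): V ← 38.76 m/s
throttle_to(4756): rpm ← 4756
set_airspeed(82.88): V ← 82.88 m/s
adjust_airspeed(+12.07): V ← 82.88 +12.07 = 94.95 m/s
throttle_to(11469): rpm ← 11469
set_airspeed(20.95): V ← 20.95 m/s
final state: V = 20.95 m/s, rpm = 11469 → n = rpm/60 = 191.150000 rev/s
target J* = 0.6855; solve J* = V/(n·D) for n: n = V/(J*·D) = 20.95/(0.6855 × 3.344) = 9.139245 rev/s
rpm = 60·n = 548.354674

rpm = 548.35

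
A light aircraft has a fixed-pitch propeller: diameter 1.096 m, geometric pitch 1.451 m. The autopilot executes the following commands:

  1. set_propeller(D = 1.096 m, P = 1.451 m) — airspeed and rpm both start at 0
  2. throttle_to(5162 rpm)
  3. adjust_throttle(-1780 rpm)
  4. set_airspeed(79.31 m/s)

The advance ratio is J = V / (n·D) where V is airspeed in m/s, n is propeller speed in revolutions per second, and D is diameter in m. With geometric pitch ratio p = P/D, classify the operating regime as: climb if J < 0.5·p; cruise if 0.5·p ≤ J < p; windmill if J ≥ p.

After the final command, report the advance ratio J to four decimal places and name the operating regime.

set_propeller: D = 1.096 m, P = 1.451 m (p = P/D = 1.323905); state ← (V=0, rpm=0)
throttle_to(5162): rpm ← 5162
adjust_throttle(-1780): rpm ← 5162 -1780 = 3382
set_airspeed(79.31): V ← 79.31 m/s
final state: V = 79.31 m/s, rpm = 3382 → n = rpm/60 = 56.366667 rev/s
J = V / (n·D) = 79.31 / (56.366667 × 1.096) = 1.283793
regime bands: climb J<0.6620 | cruise [0.6620, 1.3239) | windmill J≥1.3239
J = 1.2838 → cruise

J = 1.2838, regime = cruise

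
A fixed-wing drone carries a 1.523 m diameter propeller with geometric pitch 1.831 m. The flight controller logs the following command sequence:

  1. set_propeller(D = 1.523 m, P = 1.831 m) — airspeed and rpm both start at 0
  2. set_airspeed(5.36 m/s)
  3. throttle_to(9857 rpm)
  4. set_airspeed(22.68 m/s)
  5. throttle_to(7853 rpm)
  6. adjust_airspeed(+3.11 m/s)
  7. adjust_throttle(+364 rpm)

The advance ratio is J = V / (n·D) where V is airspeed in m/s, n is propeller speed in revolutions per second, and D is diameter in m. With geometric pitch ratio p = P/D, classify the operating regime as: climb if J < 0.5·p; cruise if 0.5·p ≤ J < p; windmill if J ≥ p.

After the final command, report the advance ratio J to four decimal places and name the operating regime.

set_propeller: D = 1.523 m, P = 1.831 m (p = P/D = 1.202232); state ← (V=0, rpm=0)
set_airspeed(5.36): V ← 5.36 m/s
throttle_to(9857): rpm ← 9857
set_airspeed(22.68): V ← 22.68 m/s
throttle_to(7853): rpm ← 7853
adjust_airspeed(+3.11): V ← 22.68 +3.11 = 25.79 m/s
adjust_throttle(+364): rpm ← 7853 +364 = 8217
final state: V = 25.79 m/s, rpm = 8217 → n = rpm/60 = 136.950000 rev/s
J = V / (n·D) = 25.79 / (136.950000 × 1.523) = 0.123649
regime bands: climb J<0.6011 | cruise [0.6011, 1.2022) | windmill J≥1.2022
J = 0.1236 → climb

J = 0.1236, regime = climb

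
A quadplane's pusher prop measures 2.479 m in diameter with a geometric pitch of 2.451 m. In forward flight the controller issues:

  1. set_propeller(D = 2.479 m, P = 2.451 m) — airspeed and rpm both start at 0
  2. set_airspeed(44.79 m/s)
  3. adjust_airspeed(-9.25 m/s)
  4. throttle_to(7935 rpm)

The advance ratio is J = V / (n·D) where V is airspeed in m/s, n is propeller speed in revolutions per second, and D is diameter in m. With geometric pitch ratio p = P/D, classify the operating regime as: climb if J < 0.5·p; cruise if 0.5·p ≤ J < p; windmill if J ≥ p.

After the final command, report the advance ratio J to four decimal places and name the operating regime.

set_propeller: D = 2.479 m, P = 2.451 m (p = P/D = 0.988705); state ← (V=0, rpm=0)
set_airspeed(44.79): V ← 44.79 m/s
adjust_airspeed(-9.25): V ← 44.79 -9.25 = 35.54 m/s
throttle_to(7935): rpm ← 7935
final state: V = 35.54 m/s, rpm = 7935 → n = rpm/60 = 132.250000 rev/s
J = V / (n·D) = 35.54 / (132.250000 × 2.479) = 0.108404
regime bands: climb J<0.4944 | cruise [0.4944, 0.9887) | windmill J≥0.9887
J = 0.1084 → climb

J = 0.1084, regime = climb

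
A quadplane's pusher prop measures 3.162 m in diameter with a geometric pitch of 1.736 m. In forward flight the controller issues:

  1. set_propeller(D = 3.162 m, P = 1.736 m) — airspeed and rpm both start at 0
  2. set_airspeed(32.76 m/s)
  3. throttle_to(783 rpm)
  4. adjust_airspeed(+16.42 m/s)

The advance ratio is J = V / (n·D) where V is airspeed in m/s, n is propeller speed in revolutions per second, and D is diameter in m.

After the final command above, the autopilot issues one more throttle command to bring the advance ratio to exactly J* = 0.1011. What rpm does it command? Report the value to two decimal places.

rpm = 9230.53

set_propeller: D = 3.162 m, P = 1.736 m (p = P/D = 0.549020); state ← (V=0, rpm=0)
set_airspeed(32.76): V ← 32.76 m/s
throttle_to(783): rpm ← 783
adjust_airspeed(+16.42): V ← 32.76 +16.42 = 49.18 m/s
final state: V = 49.18 m/s, rpm = 783 → n = rpm/60 = 13.050000 rev/s
target J* = 0.1011; solve J* = V/(n·D) for n: n = V/(J*·D) = 49.18/(0.1011 × 3.162) = 153.842208 rev/s
rpm = 60·n = 9230.532454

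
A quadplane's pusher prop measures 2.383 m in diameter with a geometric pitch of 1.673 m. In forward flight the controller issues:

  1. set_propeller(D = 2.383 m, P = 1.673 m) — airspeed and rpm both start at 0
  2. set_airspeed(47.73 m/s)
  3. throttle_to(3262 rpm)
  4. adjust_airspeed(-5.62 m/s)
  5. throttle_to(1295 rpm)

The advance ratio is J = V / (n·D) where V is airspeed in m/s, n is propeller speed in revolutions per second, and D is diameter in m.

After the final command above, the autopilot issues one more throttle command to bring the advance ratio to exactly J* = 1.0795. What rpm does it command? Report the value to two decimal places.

rpm = 982.18

set_propeller: D = 2.383 m, P = 1.673 m (p = P/D = 0.702056); state ← (V=0, rpm=0)
set_airspeed(47.73): V ← 47.73 m/s
throttle_to(3262): rpm ← 3262
adjust_airspeed(-5.62): V ← 47.73 -5.62 = 42.11 m/s
throttle_to(1295): rpm ← 1295
final state: V = 42.11 m/s, rpm = 1295 → n = rpm/60 = 21.583333 rev/s
target J* = 1.0795; solve J* = V/(n·D) for n: n = V/(J*·D) = 42.11/(1.0795 × 2.383) = 16.369618 rev/s
rpm = 60·n = 982.177097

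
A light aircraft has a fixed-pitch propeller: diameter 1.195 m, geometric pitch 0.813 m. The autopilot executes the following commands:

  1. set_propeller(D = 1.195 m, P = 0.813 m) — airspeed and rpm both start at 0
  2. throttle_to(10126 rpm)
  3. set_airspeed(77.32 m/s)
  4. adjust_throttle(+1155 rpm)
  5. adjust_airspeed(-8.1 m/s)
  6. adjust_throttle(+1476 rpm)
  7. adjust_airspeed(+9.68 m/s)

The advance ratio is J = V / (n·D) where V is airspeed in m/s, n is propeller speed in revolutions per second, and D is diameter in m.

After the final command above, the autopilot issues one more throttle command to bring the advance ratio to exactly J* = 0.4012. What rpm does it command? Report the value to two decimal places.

set_propeller: D = 1.195 m, P = 0.813 m (p = P/D = 0.680335); state ← (V=0, rpm=0)
throttle_to(10126): rpm ← 10126
set_airspeed(77.32): V ← 77.32 m/s
adjust_throttle(+1155): rpm ← 10126 +1155 = 11281
adjust_airspeed(-8.1): V ← 77.32 -8.1 = 69.22 m/s
adjust_throttle(+1476): rpm ← 11281 +1476 = 12757
adjust_airspeed(+9.68): V ← 69.22 +9.68 = 78.9 m/s
final state: V = 78.9 m/s, rpm = 12757 → n = rpm/60 = 212.616667 rev/s
target J* = 0.4012; solve J* = V/(n·D) for n: n = V/(J*·D) = 78.9/(0.4012 × 1.195) = 164.569054 rev/s
rpm = 60·n = 9874.143261

rpm = 9874.14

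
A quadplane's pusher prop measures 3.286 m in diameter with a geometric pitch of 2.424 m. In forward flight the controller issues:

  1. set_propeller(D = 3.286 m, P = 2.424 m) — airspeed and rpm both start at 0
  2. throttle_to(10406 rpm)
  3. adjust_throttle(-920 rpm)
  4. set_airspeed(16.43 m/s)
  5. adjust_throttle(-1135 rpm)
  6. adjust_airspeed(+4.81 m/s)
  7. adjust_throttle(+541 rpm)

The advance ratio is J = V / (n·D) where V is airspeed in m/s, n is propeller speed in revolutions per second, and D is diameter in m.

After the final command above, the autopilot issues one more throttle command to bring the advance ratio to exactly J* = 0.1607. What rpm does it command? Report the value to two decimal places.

set_propeller: D = 3.286 m, P = 2.424 m (p = P/D = 0.737675); state ← (V=0, rpm=0)
throttle_to(10406): rpm ← 10406
adjust_throttle(-920): rpm ← 10406 -920 = 9486
set_airspeed(16.43): V ← 16.43 m/s
adjust_throttle(-1135): rpm ← 9486 -1135 = 8351
adjust_airspeed(+4.81): V ← 16.43 +4.81 = 21.24 m/s
adjust_throttle(+541): rpm ← 8351 +541 = 8892
final state: V = 21.24 m/s, rpm = 8892 → n = rpm/60 = 148.200000 rev/s
target J* = 0.1607; solve J* = V/(n·D) for n: n = V/(J*·D) = 21.24/(0.1607 × 3.286) = 40.222687 rev/s
rpm = 60·n = 2413.361204

rpm = 2413.36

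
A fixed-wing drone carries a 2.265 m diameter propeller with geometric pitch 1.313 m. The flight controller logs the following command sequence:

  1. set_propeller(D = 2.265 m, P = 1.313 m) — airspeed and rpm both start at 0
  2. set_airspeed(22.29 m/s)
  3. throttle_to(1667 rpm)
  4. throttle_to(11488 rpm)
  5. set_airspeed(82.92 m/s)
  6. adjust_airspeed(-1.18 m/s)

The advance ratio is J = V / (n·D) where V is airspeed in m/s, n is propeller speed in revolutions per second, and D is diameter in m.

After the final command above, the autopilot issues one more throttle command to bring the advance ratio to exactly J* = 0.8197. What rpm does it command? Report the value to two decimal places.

set_propeller: D = 2.265 m, P = 1.313 m (p = P/D = 0.579691); state ← (V=0, rpm=0)
set_airspeed(22.29): V ← 22.29 m/s
throttle_to(1667): rpm ← 1667
throttle_to(11488): rpm ← 11488
set_airspeed(82.92): V ← 82.92 m/s
adjust_airspeed(-1.18): V ← 82.92 -1.18 = 81.74 m/s
final state: V = 81.74 m/s, rpm = 11488 → n = rpm/60 = 191.466667 rev/s
target J* = 0.8197; solve J* = V/(n·D) for n: n = V/(J*·D) = 81.74/(0.8197 × 2.265) = 44.026229 rev/s
rpm = 60·n = 2641.573763

rpm = 2641.57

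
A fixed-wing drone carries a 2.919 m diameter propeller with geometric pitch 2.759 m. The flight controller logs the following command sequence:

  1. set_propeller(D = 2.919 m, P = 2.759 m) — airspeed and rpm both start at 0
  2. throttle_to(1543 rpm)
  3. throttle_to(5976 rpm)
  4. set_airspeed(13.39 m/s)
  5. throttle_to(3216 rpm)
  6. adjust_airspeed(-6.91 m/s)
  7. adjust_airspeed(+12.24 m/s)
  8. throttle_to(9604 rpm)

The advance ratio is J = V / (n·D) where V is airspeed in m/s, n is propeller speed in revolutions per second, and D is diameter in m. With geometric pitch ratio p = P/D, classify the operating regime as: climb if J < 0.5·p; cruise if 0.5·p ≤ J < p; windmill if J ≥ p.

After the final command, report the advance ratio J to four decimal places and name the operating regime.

set_propeller: D = 2.919 m, P = 2.759 m (p = P/D = 0.945187); state ← (V=0, rpm=0)
throttle_to(1543): rpm ← 1543
throttle_to(5976): rpm ← 5976
set_airspeed(13.39): V ← 13.39 m/s
throttle_to(3216): rpm ← 3216
adjust_airspeed(-6.91): V ← 13.39 -6.91 = 6.48 m/s
adjust_airspeed(+12.24): V ← 6.48 +12.24 = 18.72 m/s
throttle_to(9604): rpm ← 9604
final state: V = 18.72 m/s, rpm = 9604 → n = rpm/60 = 160.066667 rev/s
J = V / (n·D) = 18.72 / (160.066667 × 2.919) = 0.040066
regime bands: climb J<0.4726 | cruise [0.4726, 0.9452) | windmill J≥0.9452
J = 0.0401 → climb

J = 0.0401, regime = climb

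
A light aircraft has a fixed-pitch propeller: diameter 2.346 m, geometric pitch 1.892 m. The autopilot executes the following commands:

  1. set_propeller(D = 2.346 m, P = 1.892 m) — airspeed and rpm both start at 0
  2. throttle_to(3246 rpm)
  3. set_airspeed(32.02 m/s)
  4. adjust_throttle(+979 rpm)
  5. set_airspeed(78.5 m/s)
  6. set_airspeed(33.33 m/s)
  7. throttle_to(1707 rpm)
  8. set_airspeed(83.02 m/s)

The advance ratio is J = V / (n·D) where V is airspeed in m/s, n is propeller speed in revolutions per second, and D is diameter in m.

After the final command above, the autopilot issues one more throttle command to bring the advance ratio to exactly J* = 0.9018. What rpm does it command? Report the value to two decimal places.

rpm = 2354.48

set_propeller: D = 2.346 m, P = 1.892 m (p = P/D = 0.806479); state ← (V=0, rpm=0)
throttle_to(3246): rpm ← 3246
set_airspeed(32.02): V ← 32.02 m/s
adjust_throttle(+979): rpm ← 3246 +979 = 4225
set_airspeed(78.5): V ← 78.5 m/s
set_airspeed(33.33): V ← 33.33 m/s
throttle_to(1707): rpm ← 1707
set_airspeed(83.02): V ← 83.02 m/s
final state: V = 83.02 m/s, rpm = 1707 → n = rpm/60 = 28.450000 rev/s
target J* = 0.9018; solve J* = V/(n·D) for n: n = V/(J*·D) = 83.02/(0.9018 × 2.346) = 39.241400 rev/s
rpm = 60·n = 2354.483985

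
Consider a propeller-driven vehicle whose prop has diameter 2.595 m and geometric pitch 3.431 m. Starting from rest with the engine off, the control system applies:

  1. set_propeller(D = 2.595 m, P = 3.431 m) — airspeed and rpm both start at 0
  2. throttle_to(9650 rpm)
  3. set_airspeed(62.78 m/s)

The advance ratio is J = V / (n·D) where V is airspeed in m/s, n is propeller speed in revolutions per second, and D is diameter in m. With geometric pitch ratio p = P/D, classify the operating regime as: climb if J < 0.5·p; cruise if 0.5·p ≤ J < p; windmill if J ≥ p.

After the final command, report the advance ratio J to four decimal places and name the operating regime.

set_propeller: D = 2.595 m, P = 3.431 m (p = P/D = 1.322158); state ← (V=0, rpm=0)
throttle_to(9650): rpm ← 9650
set_airspeed(62.78): V ← 62.78 m/s
final state: V = 62.78 m/s, rpm = 9650 → n = rpm/60 = 160.833333 rev/s
J = V / (n·D) = 62.78 / (160.833333 × 2.595) = 0.150421
regime bands: climb J<0.6611 | cruise [0.6611, 1.3222) | windmill J≥1.3222
J = 0.1504 → climb

J = 0.1504, regime = climb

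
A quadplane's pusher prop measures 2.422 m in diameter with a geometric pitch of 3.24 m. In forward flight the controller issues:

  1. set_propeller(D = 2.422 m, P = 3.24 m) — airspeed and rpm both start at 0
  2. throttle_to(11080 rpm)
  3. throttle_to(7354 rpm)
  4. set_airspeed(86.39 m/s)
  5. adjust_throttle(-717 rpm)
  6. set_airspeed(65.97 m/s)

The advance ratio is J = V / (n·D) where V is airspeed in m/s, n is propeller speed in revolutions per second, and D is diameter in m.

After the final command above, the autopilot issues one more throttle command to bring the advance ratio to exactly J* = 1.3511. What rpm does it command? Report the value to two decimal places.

rpm = 1209.58

set_propeller: D = 2.422 m, P = 3.24 m (p = P/D = 1.337737); state ← (V=0, rpm=0)
throttle_to(11080): rpm ← 11080
throttle_to(7354): rpm ← 7354
set_airspeed(86.39): V ← 86.39 m/s
adjust_throttle(-717): rpm ← 7354 -717 = 6637
set_airspeed(65.97): V ← 65.97 m/s
final state: V = 65.97 m/s, rpm = 6637 → n = rpm/60 = 110.616667 rev/s
target J* = 1.3511; solve J* = V/(n·D) for n: n = V/(J*·D) = 65.97/(1.3511 × 2.422) = 20.159736 rev/s
rpm = 60·n = 1209.584190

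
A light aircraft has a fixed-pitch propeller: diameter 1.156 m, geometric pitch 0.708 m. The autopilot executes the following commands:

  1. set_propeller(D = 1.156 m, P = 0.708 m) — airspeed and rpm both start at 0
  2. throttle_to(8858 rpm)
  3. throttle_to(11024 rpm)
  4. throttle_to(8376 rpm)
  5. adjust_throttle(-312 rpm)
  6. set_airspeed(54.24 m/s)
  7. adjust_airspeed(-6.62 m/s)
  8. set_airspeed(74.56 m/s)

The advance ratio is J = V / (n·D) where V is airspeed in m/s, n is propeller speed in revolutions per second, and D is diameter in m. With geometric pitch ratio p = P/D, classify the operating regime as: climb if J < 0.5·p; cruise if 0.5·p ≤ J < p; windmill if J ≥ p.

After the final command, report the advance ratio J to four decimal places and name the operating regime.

J = 0.4799, regime = cruise

set_propeller: D = 1.156 m, P = 0.708 m (p = P/D = 0.612457); state ← (V=0, rpm=0)
throttle_to(8858): rpm ← 8858
throttle_to(11024): rpm ← 11024
throttle_to(8376): rpm ← 8376
adjust_throttle(-312): rpm ← 8376 -312 = 8064
set_airspeed(54.24): V ← 54.24 m/s
adjust_airspeed(-6.62): V ← 54.24 -6.62 = 47.62 m/s
set_airspeed(74.56): V ← 74.56 m/s
final state: V = 74.56 m/s, rpm = 8064 → n = rpm/60 = 134.400000 rev/s
J = V / (n·D) = 74.56 / (134.400000 × 1.156) = 0.479898
regime bands: climb J<0.3062 | cruise [0.3062, 0.6125) | windmill J≥0.6125
J = 0.4799 → cruise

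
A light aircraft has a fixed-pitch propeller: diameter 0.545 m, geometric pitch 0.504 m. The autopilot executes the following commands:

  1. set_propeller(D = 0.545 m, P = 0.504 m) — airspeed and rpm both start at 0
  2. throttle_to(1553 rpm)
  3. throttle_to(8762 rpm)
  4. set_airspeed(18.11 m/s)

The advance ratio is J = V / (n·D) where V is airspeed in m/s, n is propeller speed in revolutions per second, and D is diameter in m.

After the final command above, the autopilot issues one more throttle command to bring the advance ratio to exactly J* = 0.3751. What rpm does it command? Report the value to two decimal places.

set_propeller: D = 0.545 m, P = 0.504 m (p = P/D = 0.924771); state ← (V=0, rpm=0)
throttle_to(1553): rpm ← 1553
throttle_to(8762): rpm ← 8762
set_airspeed(18.11): V ← 18.11 m/s
final state: V = 18.11 m/s, rpm = 8762 → n = rpm/60 = 146.033333 rev/s
target J* = 0.3751; solve J* = V/(n·D) for n: n = V/(J*·D) = 18.11/(0.3751 × 0.545) = 88.587997 rev/s
rpm = 60·n = 5315.279840

rpm = 5315.28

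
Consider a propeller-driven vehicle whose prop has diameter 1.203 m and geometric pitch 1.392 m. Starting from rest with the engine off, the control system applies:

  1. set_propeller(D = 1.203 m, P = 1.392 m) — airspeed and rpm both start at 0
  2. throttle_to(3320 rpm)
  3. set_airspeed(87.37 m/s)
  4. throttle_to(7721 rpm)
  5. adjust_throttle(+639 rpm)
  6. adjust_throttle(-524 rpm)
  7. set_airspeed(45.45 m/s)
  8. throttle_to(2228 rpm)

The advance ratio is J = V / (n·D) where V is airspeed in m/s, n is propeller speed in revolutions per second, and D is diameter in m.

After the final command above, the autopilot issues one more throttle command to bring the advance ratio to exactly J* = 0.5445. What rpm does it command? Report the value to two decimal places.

set_propeller: D = 1.203 m, P = 1.392 m (p = P/D = 1.157107); state ← (V=0, rpm=0)
throttle_to(3320): rpm ← 3320
set_airspeed(87.37): V ← 87.37 m/s
throttle_to(7721): rpm ← 7721
adjust_throttle(+639): rpm ← 7721 +639 = 8360
adjust_throttle(-524): rpm ← 8360 -524 = 7836
set_airspeed(45.45): V ← 45.45 m/s
throttle_to(2228): rpm ← 2228
final state: V = 45.45 m/s, rpm = 2228 → n = rpm/60 = 37.133333 rev/s
target J* = 0.5445; solve J* = V/(n·D) for n: n = V/(J*·D) = 45.45/(0.5445 × 1.203) = 69.385764 rev/s
rpm = 60·n = 4163.145854

rpm = 4163.15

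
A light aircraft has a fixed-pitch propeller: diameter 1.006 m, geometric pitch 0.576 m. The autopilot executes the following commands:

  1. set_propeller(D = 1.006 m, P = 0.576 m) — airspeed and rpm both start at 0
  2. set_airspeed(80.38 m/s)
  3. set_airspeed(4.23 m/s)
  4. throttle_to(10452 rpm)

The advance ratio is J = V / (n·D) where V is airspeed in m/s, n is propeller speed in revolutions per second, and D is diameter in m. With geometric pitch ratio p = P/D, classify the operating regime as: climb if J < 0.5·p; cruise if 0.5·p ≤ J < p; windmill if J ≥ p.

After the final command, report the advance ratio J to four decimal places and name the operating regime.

set_propeller: D = 1.006 m, P = 0.576 m (p = P/D = 0.572565); state ← (V=0, rpm=0)
set_airspeed(80.38): V ← 80.38 m/s
set_airspeed(4.23): V ← 4.23 m/s
throttle_to(10452): rpm ← 10452
final state: V = 4.23 m/s, rpm = 10452 → n = rpm/60 = 174.200000 rev/s
J = V / (n·D) = 4.23 / (174.200000 × 1.006) = 0.024138
regime bands: climb J<0.2863 | cruise [0.2863, 0.5726) | windmill J≥0.5726
J = 0.0241 → climb

J = 0.0241, regime = climb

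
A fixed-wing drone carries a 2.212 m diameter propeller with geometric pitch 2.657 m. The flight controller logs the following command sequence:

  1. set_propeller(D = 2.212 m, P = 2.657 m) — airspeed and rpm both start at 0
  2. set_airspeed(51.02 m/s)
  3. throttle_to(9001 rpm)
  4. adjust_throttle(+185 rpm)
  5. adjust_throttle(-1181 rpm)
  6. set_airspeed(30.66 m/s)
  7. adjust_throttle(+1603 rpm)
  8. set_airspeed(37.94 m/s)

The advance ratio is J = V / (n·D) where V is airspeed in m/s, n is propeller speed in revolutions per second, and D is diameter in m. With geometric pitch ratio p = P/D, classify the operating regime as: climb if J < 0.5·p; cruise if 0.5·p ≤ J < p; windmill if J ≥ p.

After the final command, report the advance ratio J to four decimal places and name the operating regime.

J = 0.1071, regime = climb

set_propeller: D = 2.212 m, P = 2.657 m (p = P/D = 1.201175); state ← (V=0, rpm=0)
set_airspeed(51.02): V ← 51.02 m/s
throttle_to(9001): rpm ← 9001
adjust_throttle(+185): rpm ← 9001 +185 = 9186
adjust_throttle(-1181): rpm ← 9186 -1181 = 8005
set_airspeed(30.66): V ← 30.66 m/s
adjust_throttle(+1603): rpm ← 8005 +1603 = 9608
set_airspeed(37.94): V ← 37.94 m/s
final state: V = 37.94 m/s, rpm = 9608 → n = rpm/60 = 160.133333 rev/s
J = V / (n·D) = 37.94 / (160.133333 × 2.212) = 0.107110
regime bands: climb J<0.6006 | cruise [0.6006, 1.2012) | windmill J≥1.2012
J = 0.1071 → climb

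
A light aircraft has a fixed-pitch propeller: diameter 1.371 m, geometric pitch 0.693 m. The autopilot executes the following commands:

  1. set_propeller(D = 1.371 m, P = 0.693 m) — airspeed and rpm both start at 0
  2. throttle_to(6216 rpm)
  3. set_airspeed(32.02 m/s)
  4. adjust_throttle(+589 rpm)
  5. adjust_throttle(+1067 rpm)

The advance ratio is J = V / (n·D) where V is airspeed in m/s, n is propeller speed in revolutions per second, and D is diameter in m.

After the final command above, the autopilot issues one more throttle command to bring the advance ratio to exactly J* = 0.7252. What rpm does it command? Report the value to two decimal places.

set_propeller: D = 1.371 m, P = 0.693 m (p = P/D = 0.505470); state ← (V=0, rpm=0)
throttle_to(6216): rpm ← 6216
set_airspeed(32.02): V ← 32.02 m/s
adjust_throttle(+589): rpm ← 6216 +589 = 6805
adjust_throttle(+1067): rpm ← 6805 +1067 = 7872
final state: V = 32.02 m/s, rpm = 7872 → n = rpm/60 = 131.200000 rev/s
target J* = 0.7252; solve J* = V/(n·D) for n: n = V/(J*·D) = 32.02/(0.7252 × 1.371) = 32.205206 rev/s
rpm = 60·n = 1932.312342

rpm = 1932.31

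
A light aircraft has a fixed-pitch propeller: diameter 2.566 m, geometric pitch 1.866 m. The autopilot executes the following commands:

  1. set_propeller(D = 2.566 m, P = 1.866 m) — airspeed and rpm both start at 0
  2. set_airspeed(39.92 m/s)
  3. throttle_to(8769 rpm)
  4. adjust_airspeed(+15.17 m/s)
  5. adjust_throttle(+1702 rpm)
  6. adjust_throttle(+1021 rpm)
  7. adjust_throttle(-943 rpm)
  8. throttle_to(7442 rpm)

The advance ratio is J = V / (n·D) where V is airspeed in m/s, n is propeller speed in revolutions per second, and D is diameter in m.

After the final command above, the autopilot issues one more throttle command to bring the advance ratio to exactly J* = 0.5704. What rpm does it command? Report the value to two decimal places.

rpm = 2258.33

set_propeller: D = 2.566 m, P = 1.866 m (p = P/D = 0.727202); state ← (V=0, rpm=0)
set_airspeed(39.92): V ← 39.92 m/s
throttle_to(8769): rpm ← 8769
adjust_airspeed(+15.17): V ← 39.92 +15.17 = 55.09 m/s
adjust_throttle(+1702): rpm ← 8769 +1702 = 10471
adjust_throttle(+1021): rpm ← 10471 +1021 = 11492
adjust_throttle(-943): rpm ← 11492 -943 = 10549
throttle_to(7442): rpm ← 7442
final state: V = 55.09 m/s, rpm = 7442 → n = rpm/60 = 124.033333 rev/s
target J* = 0.5704; solve J* = V/(n·D) for n: n = V/(J*·D) = 55.09/(0.5704 × 2.566) = 37.638872 rev/s
rpm = 60·n = 2258.332340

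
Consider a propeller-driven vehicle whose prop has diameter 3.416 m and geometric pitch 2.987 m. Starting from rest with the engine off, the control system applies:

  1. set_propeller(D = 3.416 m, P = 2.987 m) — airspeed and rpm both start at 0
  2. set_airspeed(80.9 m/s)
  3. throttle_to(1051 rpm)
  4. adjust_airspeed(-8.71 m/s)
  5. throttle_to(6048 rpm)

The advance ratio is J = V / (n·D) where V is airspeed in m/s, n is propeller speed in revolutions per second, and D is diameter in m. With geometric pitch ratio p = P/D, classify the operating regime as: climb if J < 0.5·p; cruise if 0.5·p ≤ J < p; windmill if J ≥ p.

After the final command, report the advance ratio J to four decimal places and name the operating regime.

set_propeller: D = 3.416 m, P = 2.987 m (p = P/D = 0.874415); state ← (V=0, rpm=0)
set_airspeed(80.9): V ← 80.9 m/s
throttle_to(1051): rpm ← 1051
adjust_airspeed(-8.71): V ← 80.9 -8.71 = 72.19 m/s
throttle_to(6048): rpm ← 6048
final state: V = 72.19 m/s, rpm = 6048 → n = rpm/60 = 100.800000 rev/s
J = V / (n·D) = 72.19 / (100.800000 × 3.416) = 0.209652
regime bands: climb J<0.4372 | cruise [0.4372, 0.8744) | windmill J≥0.8744
J = 0.2097 → climb

J = 0.2097, regime = climb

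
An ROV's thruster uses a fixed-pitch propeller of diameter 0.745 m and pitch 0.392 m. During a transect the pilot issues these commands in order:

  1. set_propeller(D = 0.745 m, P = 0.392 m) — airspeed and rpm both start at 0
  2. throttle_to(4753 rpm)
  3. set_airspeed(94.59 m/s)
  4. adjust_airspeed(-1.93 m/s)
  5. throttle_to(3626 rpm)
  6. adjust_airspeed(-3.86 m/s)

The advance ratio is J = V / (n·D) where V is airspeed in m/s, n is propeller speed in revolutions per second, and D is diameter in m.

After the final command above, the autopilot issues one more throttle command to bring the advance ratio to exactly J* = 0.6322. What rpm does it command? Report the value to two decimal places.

set_propeller: D = 0.745 m, P = 0.392 m (p = P/D = 0.526174); state ← (V=0, rpm=0)
throttle_to(4753): rpm ← 4753
set_airspeed(94.59): V ← 94.59 m/s
adjust_airspeed(-1.93): V ← 94.59 -1.93 = 92.66 m/s
throttle_to(3626): rpm ← 3626
adjust_airspeed(-3.86): V ← 92.66 -3.86 = 88.8 m/s
final state: V = 88.8 m/s, rpm = 3626 → n = rpm/60 = 60.433333 rev/s
target J* = 0.6322; solve J* = V/(n·D) for n: n = V/(J*·D) = 88.8/(0.6322 × 0.745) = 188.539435 rev/s
rpm = 60·n = 11312.366106

rpm = 11312.37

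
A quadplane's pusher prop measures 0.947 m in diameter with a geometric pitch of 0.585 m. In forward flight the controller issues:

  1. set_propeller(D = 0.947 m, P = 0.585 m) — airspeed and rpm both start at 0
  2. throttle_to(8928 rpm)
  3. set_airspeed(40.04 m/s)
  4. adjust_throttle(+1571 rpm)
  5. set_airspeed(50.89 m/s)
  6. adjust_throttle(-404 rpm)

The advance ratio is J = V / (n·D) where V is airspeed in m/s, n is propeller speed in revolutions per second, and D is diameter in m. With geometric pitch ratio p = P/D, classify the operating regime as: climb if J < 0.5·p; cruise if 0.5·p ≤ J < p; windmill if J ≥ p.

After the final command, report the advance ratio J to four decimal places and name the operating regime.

J = 0.3194, regime = cruise

set_propeller: D = 0.947 m, P = 0.585 m (p = P/D = 0.617740); state ← (V=0, rpm=0)
throttle_to(8928): rpm ← 8928
set_airspeed(40.04): V ← 40.04 m/s
adjust_throttle(+1571): rpm ← 8928 +1571 = 10499
set_airspeed(50.89): V ← 50.89 m/s
adjust_throttle(-404): rpm ← 10499 -404 = 10095
final state: V = 50.89 m/s, rpm = 10095 → n = rpm/60 = 168.250000 rev/s
J = V / (n·D) = 50.89 / (168.250000 × 0.947) = 0.319394
regime bands: climb J<0.3089 | cruise [0.3089, 0.6177) | windmill J≥0.6177
J = 0.3194 → cruise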